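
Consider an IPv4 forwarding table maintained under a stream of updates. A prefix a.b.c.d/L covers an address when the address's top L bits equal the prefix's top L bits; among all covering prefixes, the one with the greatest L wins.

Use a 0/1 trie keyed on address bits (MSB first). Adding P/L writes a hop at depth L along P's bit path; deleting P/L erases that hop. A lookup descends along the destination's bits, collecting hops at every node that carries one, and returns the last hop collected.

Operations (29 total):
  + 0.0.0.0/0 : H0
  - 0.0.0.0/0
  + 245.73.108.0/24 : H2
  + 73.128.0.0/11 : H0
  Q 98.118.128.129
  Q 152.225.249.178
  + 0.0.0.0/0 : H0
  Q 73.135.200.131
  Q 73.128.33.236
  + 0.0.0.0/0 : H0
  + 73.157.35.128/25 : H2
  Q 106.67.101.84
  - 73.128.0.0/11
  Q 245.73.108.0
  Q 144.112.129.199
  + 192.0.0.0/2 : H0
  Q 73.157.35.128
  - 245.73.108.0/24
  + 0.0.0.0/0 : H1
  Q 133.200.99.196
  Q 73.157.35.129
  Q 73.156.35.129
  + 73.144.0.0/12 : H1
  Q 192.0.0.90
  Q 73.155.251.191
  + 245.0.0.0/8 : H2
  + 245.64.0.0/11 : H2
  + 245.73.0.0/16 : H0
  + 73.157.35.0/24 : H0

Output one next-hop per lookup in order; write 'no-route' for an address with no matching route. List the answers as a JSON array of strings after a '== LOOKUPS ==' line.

Process each operation:
  add 0.0.0.0/0 -> H0 at depth 0
  - 0.0.0.0/0 clear@0
  add 245.73.108.0/24 -> H2 at depth 24
  add 73.128.0.0/11 -> H0 at depth 11
  ? 98.118.128.129  path d0:-→d1:-→d2:-  best=no-route
  ? 152.225.249.178  path d0:-→d1:-  best=no-route
  add 0.0.0.0/0 -> H0 at depth 0
  ? 73.135.200.131  path d0:H0→d1:-→d2:-→d3:-→d4:-→d5:-→d6:-→d7:-→d8:-→d9:-→d10:-→d11:H0  best=H0
  ? 73.128.33.236  path d0:H0→d1:-→d2:-→d3:-→d4:-→d5:-→d6:-→d7:-→d8:-→d9:-→d10:-→d11:H0  best=H0
  add 0.0.0.0/0 -> H0 at depth 0
  add 73.157.35.128/25 -> H2 at depth 25
  ? 106.67.101.84  path d0:H0→d1:-→d2:-  best=H0
  - 73.128.0.0/11 clear@11
  ? 245.73.108.0  path d0:H0→d1:-→d2:-→d3:-→d4:-→d5:-→d6:-→d7:-→d8:-→d9:-→d10:-→d11:-→d12:-→d13:-→d14:-→d15:-→d16:-→d17:-→d18:-→d19:-→d20:-→d21:-→d22:-→d23:-→d24:H2  best=H2
  ? 144.112.129.199  path d0:H0→d1:-  best=H0
  add 192.0.0.0/2 -> H0 at depth 2
  ? 73.157.35.128  path d0:H0→d1:-→d2:-→d3:-→d4:-→d5:-→d6:-→d7:-→d8:-→d9:-→d10:-→d11:-→d12:-→d13:-→d14:-→d15:-→d16:-→d17:-→d18:-→d19:-→d20:-→d21:-→d22:-→d23:-→d24:-→d25:H2  best=H2
  - 245.73.108.0/24 clear@24
  add 0.0.0.0/0 -> H1 at depth 0
  ? 133.200.99.196  path d0:H1→d1:-  best=H1
  ? 73.157.35.129  path d0:H1→d1:-→d2:-→d3:-→d4:-→d5:-→d6:-→d7:-→d8:-→d9:-→d10:-→d11:-→d12:-→d13:-→d14:-→d15:-→d16:-→d17:-→d18:-→d19:-→d20:-→d21:-→d22:-→d23:-→d24:-→d25:H2  best=H2
  ? 73.156.35.129  path d0:H1→d1:-→d2:-→d3:-→d4:-→d5:-→d6:-→d7:-→d8:-→d9:-→d10:-→d11:-→d12:-→d13:-→d14:-→d15:-  best=H1
  add 73.144.0.0/12 -> H1 at depth 12
  ? 192.0.0.90  path d0:H1→d1:-→d2:H0  best=H0
  ? 73.155.251.191  path d0:H1→d1:-→d2:-→d3:-→d4:-→d5:-→d6:-→d7:-→d8:-→d9:-→d10:-→d11:-→d12:H1→d13:-  best=H1
  add 245.0.0.0/8 -> H2 at depth 8
  add 245.64.0.0/11 -> H2 at depth 11
  add 245.73.0.0/16 -> H0 at depth 16
  add 73.157.35.0/24 -> H0 at depth 24

== LOOKUPS ==
["no-route","no-route","H0","H0","H0","H2","H0","H2","H1","H2","H1","H0","H1"]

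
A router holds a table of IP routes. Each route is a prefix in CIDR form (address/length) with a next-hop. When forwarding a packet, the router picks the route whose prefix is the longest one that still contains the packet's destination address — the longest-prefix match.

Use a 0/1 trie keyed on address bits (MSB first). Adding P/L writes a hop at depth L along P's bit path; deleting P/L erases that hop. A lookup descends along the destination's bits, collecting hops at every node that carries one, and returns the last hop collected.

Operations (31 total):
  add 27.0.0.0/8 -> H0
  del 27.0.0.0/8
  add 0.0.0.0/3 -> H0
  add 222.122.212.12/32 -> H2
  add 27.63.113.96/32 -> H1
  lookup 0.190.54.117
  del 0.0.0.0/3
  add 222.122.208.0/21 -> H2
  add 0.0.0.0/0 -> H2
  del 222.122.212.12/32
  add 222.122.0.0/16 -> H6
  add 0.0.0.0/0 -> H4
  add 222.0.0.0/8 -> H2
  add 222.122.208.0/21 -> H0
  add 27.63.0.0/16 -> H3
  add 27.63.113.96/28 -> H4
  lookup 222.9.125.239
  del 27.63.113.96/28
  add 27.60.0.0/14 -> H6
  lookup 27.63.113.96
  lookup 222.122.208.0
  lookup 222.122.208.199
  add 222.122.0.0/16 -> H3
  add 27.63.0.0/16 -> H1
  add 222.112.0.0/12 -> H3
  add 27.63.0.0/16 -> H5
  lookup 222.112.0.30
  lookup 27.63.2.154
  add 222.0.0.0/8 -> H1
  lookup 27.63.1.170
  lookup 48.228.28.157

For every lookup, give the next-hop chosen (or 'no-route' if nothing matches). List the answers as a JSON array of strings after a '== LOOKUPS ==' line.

Trace:
  + 27.0.0.0/8 (H0) depth=8
  del 27.0.0.0/8 (clear depth 8)
  + 0.0.0.0/3 (H0) depth=3
  + 222.122.212.12/32 (H2) depth=32
  + 27.63.113.96/32 (H1) depth=32
  lookup 0.190.54.117: bits 000 walk d0:-→d1:-→d2:-→d3:H0 -> H0
  del 0.0.0.0/3 (clear depth 3)
  + 222.122.208.0/21 (H2) depth=21
  + 0.0.0.0/0 (H2) depth=0
  del 222.122.212.12/32 (clear depth 32)
  + 222.122.0.0/16 (H6) depth=16
  + 0.0.0.0/0 (H4) depth=0
  + 222.0.0.0/8 (H2) depth=8
  + 222.122.208.0/21 (H0) depth=21
  + 27.63.0.0/16 (H3) depth=16
  + 27.63.113.96/28 (H4) depth=28
  lookup 222.9.125.239: bits 110111100 walk d0:H4→d1:-→d2:-→d3:-→d4:-→d5:-→d6:-→d7:-→d8:H2→d9:- -> H2
  del 27.63.113.96/28 (clear depth 28)
  + 27.60.0.0/14 (H6) depth=14
  lookup 27.63.113.96: bits 00011011001111110111000101100000 walk d0:H4→d1:-→d2:-→d3:-→d4:-→d5:-→d6:-→d7:-→d8:-→d9:-→d10:-→d11:-→d12:-→d13:-→d14:H6→d15:-→d16:H3→d17:-→d18:-→d19:-→d20:-→d21:-→d22:-→d23:-→d24:-→d25:-→d26:-→d27:-→d28:-→d29:-→d30:-→d31:-→d32:H1 -> H1
  lookup 222.122.208.0: bits 110111100111101011010 walk d0:H4→d1:-→d2:-→d3:-→d4:-→d5:-→d6:-→d7:-→d8:H2→d9:-→d10:-→d11:-→d12:-→d13:-→d14:-→d15:-→d16:H6→d17:-→d18:-→d19:-→d20:-→d21:H0 -> H0
  lookup 222.122.208.199: bits 110111100111101011010 walk d0:H4→d1:-→d2:-→d3:-→d4:-→d5:-→d6:-→d7:-→d8:H2→d9:-→d10:-→d11:-→d12:-→d13:-→d14:-→d15:-→d16:H6→d17:-→d18:-→d19:-→d20:-→d21:H0 -> H0
  + 222.122.0.0/16 (H3) depth=16
  + 27.63.0.0/16 (H1) depth=16
  + 222.112.0.0/12 (H3) depth=12
  + 27.63.0.0/16 (H5) depth=16
  lookup 222.112.0.30: bits 110111100111 walk d0:H4→d1:-→d2:-→d3:-→d4:-→d5:-→d6:-→d7:-→d8:H2→d9:-→d10:-→d11:-→d12:H3 -> H3
  lookup 27.63.2.154: bits 00011011001111110 walk d0:H4→d1:-→d2:-→d3:-→d4:-→d5:-→d6:-→d7:-→d8:-→d9:-→d10:-→d11:-→d12:-→d13:-→d14:H6→d15:-→d16:H5→d17:- -> H5
  + 222.0.0.0/8 (H1) depth=8
  lookup 27.63.1.170: bits 00011011001111110 walk d0:H4→d1:-→d2:-→d3:-→d4:-→d5:-→d6:-→d7:-→d8:-→d9:-→d10:-→d11:-→d12:-→d13:-→d14:H6→d15:-→d16:H5→d17:- -> H5
  lookup 48.228.28.157: bits 00 walk d0:H4→d1:-→d2:- -> H4

== LOOKUPS ==
["H0","H2","H1","H0","H0","H3","H5","H5","H4"]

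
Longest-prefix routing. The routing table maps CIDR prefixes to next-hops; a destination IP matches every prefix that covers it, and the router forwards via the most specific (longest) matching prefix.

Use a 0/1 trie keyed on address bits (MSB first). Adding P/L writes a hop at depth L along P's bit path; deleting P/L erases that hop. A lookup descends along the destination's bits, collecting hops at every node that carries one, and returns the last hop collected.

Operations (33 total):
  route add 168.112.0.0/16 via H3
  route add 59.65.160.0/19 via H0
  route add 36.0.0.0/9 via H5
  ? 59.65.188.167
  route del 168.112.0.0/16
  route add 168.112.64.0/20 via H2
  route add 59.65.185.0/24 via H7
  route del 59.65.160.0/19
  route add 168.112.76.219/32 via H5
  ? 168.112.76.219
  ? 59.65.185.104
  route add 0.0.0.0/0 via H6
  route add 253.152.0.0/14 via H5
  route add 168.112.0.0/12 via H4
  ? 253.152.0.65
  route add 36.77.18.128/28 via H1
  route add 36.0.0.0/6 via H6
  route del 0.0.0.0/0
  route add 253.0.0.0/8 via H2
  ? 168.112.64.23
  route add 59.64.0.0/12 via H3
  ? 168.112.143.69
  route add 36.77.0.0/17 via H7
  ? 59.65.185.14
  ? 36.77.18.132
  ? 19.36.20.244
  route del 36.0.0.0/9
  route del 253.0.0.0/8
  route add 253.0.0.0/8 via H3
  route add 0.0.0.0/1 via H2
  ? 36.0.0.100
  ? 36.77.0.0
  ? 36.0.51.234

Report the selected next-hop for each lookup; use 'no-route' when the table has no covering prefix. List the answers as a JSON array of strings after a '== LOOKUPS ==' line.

Apply in order:
  add 168.112.0.0/16 -> H3 at depth 16
  add 59.65.160.0/19 -> H0 at depth 19
  add 36.0.0.0/9 -> H5 at depth 9
  lookup 59.65.188.167: bits 0011101101000001101 walk d0:-→d1:-→d2:-→d3:-→d4:-→d5:-→d6:-→d7:-→d8:-→d9:-→d10:-→d11:-→d12:-→d13:-→d14:-→d15:-→d16:-→d17:-→d18:-→d19:H0 -> H0
  del 168.112.0.0/16 (clear depth 16)
  add 168.112.64.0/20 -> H2 at depth 20
  add 59.65.185.0/24 -> H7 at depth 24
  del 59.65.160.0/19 (clear depth 19)
  add 168.112.76.219/32 -> H5 at depth 32
  lookup 168.112.76.219: bits 10101000011100000100110011011011 walk d0:-→d1:-→d2:-→d3:-→d4:-→d5:-→d6:-→d7:-→d8:-→d9:-→d10:-→d11:-→d12:-→d13:-→d14:-→d15:-→d16:-→d17:-→d18:-→d19:-→d20:H2→d21:-→d22:-→d23:-→d24:-→d25:-→d26:-→d27:-→d28:-→d29:-→d30:-→d31:-→d32:H5 -> H5
  lookup 59.65.185.104: bits 001110110100000110111001 walk d0:-→d1:-→d2:-→d3:-→d4:-→d5:-→d6:-→d7:-→d8:-→d9:-→d10:-→d11:-→d12:-→d13:-→d14:-→d15:-→d16:-→d17:-→d18:-→d19:-→d20:-→d21:-→d22:-→d23:-→d24:H7 -> H7
  add 0.0.0.0/0 -> H6 at depth 0
  add 253.152.0.0/14 -> H5 at depth 14
  add 168.112.0.0/12 -> H4 at depth 12
  lookup 253.152.0.65: bits 11111101100110 walk d0:H6→d1:-→d2:-→d3:-→d4:-→d5:-→d6:-→d7:-→d8:-→d9:-→d10:-→d11:-→d12:-→d13:-→d14:H5 -> H5
  add 36.77.18.128/28 -> H1 at depth 28
  add 36.0.0.0/6 -> H6 at depth 6
  del 0.0.0.0/0 (clear depth 0)
  add 253.0.0.0/8 -> H2 at depth 8
  lookup 168.112.64.23: bits 10101000011100000100 walk d0:-→d1:-→d2:-→d3:-→d4:-→d5:-→d6:-→d7:-→d8:-→d9:-→d10:-→d11:-→d12:H4→d13:-→d14:-→d15:-→d16:-→d17:-→d18:-→d19:-→d20:H2 -> H2
  add 59.64.0.0/12 -> H3 at depth 12
  lookup 168.112.143.69: bits 1010100001110000 walk d0:-→d1:-→d2:-→d3:-→d4:-→d5:-→d6:-→d7:-→d8:-→d9:-→d10:-→d11:-→d12:H4→d13:-→d14:-→d15:-→d16:- -> H4
  add 36.77.0.0/17 -> H7 at depth 17
  lookup 59.65.185.14: bits 001110110100000110111001 walk d0:-→d1:-→d2:-→d3:-→d4:-→d5:-→d6:-→d7:-→d8:-→d9:-→d10:-→d11:-→d12:H3→d13:-→d14:-→d15:-→d16:-→d17:-→d18:-→d19:-→d20:-→d21:-→d22:-→d23:-→d24:H7 -> H7
  lookup 36.77.18.132: bits 0010010001001101000100101000 walk d0:-→d1:-→d2:-→d3:-→d4:-→d5:-→d6:H6→d7:-→d8:-→d9:H5→d10:-→d11:-→d12:-→d13:-→d14:-→d15:-→d16:-→d17:H7→d18:-→d19:-→d20:-→d21:-→d22:-→d23:-→d24:-→d25:-→d26:-→d27:-→d28:H1 -> H1
  lookup 19.36.20.244: bits 00 walk d0:-→d1:-→d2:- -> no-route
  del 36.0.0.0/9 (clear depth 9)
  del 253.0.0.0/8 (clear depth 8)
  add 253.0.0.0/8 -> H3 at depth 8
  add 0.0.0.0/1 -> H2 at depth 1
  lookup 36.0.0.100: bits 001001000 walk d0:-→d1:H2→d2:-→d3:-→d4:-→d5:-→d6:H6→d7:-→d8:-→d9:- -> H6
  lookup 36.77.0.0: bits 0010010001001101000 walk d0:-→d1:H2→d2:-→d3:-→d4:-→d5:-→d6:H6→d7:-→d8:-→d9:-→d10:-→d11:-→d12:-→d13:-→d14:-→d15:-→d16:-→d17:H7→d18:-→d19:- -> H7
  lookup 36.0.51.234: bits 001001000 walk d0:-→d1:H2→d2:-→d3:-→d4:-→d5:-→d6:H6→d7:-→d8:-→d9:- -> H6

== LOOKUPS ==
["H0","H5","H7","H5","H2","H4","H7","H1","no-route","H6","H7","H6"]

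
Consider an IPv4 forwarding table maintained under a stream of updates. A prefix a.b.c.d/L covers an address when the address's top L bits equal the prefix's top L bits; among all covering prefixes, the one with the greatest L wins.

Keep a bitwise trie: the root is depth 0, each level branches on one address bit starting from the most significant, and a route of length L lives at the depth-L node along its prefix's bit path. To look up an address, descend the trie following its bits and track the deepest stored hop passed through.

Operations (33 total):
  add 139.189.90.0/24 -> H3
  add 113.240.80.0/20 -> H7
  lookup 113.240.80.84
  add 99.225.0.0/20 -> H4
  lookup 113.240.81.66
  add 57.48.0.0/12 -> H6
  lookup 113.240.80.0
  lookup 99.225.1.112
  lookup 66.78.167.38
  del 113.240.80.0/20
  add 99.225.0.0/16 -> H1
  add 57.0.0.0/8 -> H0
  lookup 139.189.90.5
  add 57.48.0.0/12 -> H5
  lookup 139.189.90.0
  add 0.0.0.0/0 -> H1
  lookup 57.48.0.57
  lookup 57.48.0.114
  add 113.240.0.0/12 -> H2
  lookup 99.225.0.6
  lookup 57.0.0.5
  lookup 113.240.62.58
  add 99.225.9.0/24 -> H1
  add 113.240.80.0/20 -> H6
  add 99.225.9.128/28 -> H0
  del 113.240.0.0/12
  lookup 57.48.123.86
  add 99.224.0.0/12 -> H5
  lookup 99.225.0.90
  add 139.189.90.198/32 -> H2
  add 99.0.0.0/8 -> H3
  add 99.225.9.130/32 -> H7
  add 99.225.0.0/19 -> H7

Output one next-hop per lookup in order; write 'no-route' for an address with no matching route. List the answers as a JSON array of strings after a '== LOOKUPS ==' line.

Trace:
  add 139.189.90.0/24 -> H3 at depth 24
  add 113.240.80.0/20 -> H7 at depth 20
  ? 113.240.80.84  path d0:-→d1:-→d2:-→d3:-→d4:-→d5:-→d6:-→d7:-→d8:-→d9:-→d10:-→d11:-→d12:-→d13:-→d14:-→d15:-→d16:-→d17:-→d18:-→d19:-→d20:H7  best=H7
  add 99.225.0.0/20 -> H4 at depth 20
  ? 113.240.81.66  path d0:-→d1:-→d2:-→d3:-→d4:-→d5:-→d6:-→d7:-→d8:-→d9:-→d10:-→d11:-→d12:-→d13:-→d14:-→d15:-→d16:-→d17:-→d18:-→d19:-→d20:H7  best=H7
  add 57.48.0.0/12 -> H6 at depth 12
  ? 113.240.80.0  path d0:-→d1:-→d2:-→d3:-→d4:-→d5:-→d6:-→d7:-→d8:-→d9:-→d10:-→d11:-→d12:-→d13:-→d14:-→d15:-→d16:-→d17:-→d18:-→d19:-→d20:H7  best=H7
  ? 99.225.1.112  path d0:-→d1:-→d2:-→d3:-→d4:-→d5:-→d6:-→d7:-→d8:-→d9:-→d10:-→d11:-→d12:-→d13:-→d14:-→d15:-→d16:-→d17:-→d18:-→d19:-→d20:H4  best=H4
  ? 66.78.167.38  path d0:-→d1:-→d2:-  best=no-route
  - 113.240.80.0/20 clear@20
  add 99.225.0.0/16 -> H1 at depth 16
  add 57.0.0.0/8 -> H0 at depth 8
  ? 139.189.90.5  path d0:-→d1:-→d2:-→d3:-→d4:-→d5:-→d6:-→d7:-→d8:-→d9:-→d10:-→d11:-→d12:-→d13:-→d14:-→d15:-→d16:-→d17:-→d18:-→d19:-→d20:-→d21:-→d22:-→d23:-→d24:H3  best=H3
  add 57.48.0.0/12 -> H5 at depth 12
  ? 139.189.90.0  path d0:-→d1:-→d2:-→d3:-→d4:-→d5:-→d6:-→d7:-→d8:-→d9:-→d10:-→d11:-→d12:-→d13:-→d14:-→d15:-→d16:-→d17:-→d18:-→d19:-→d20:-→d21:-→d22:-→d23:-→d24:H3  best=H3
  add 0.0.0.0/0 -> H1 at depth 0
  ? 57.48.0.57  path d0:H1→d1:-→d2:-→d3:-→d4:-→d5:-→d6:-→d7:-→d8:H0→d9:-→d10:-→d11:-→d12:H5  best=H5
  ? 57.48.0.114  path d0:H1→d1:-→d2:-→d3:-→d4:-→d5:-→d6:-→d7:-→d8:H0→d9:-→d10:-→d11:-→d12:H5  best=H5
  add 113.240.0.0/12 -> H2 at depth 12
  ? 99.225.0.6  path d0:H1→d1:-→d2:-→d3:-→d4:-→d5:-→d6:-→d7:-→d8:-→d9:-→d10:-→d11:-→d12:-→d13:-→d14:-→d15:-→d16:H1→d17:-→d18:-→d19:-→d20:H4  best=H4
  ? 57.0.0.5  path d0:H1→d1:-→d2:-→d3:-→d4:-→d5:-→d6:-→d7:-→d8:H0→d9:-→d10:-  best=H0
  ? 113.240.62.58  path d0:H1→d1:-→d2:-→d3:-→d4:-→d5:-→d6:-→d7:-→d8:-→d9:-→d10:-→d11:-→d12:H2→d13:-→d14:-→d15:-→d16:-→d17:-  best=H2
  add 99.225.9.0/24 -> H1 at depth 24
  add 113.240.80.0/20 -> H6 at depth 20
  add 99.225.9.128/28 -> H0 at depth 28
  - 113.240.0.0/12 clear@12
  ? 57.48.123.86  path d0:H1→d1:-→d2:-→d3:-→d4:-→d5:-→d6:-→d7:-→d8:H0→d9:-→d10:-→d11:-→d12:H5  best=H5
  add 99.224.0.0/12 -> H5 at depth 12
  ? 99.225.0.90  path d0:H1→d1:-→d2:-→d3:-→d4:-→d5:-→d6:-→d7:-→d8:-→d9:-→d10:-→d11:-→d12:H5→d13:-→d14:-→d15:-→d16:H1→d17:-→d18:-→d19:-→d20:H4  best=H4
  add 139.189.90.198/32 -> H2 at depth 32
  add 99.0.0.0/8 -> H3 at depth 8
  add 99.225.9.130/32 -> H7 at depth 32
  add 99.225.0.0/19 -> H7 at depth 19

== LOOKUPS ==
["H7","H7","H7","H4","no-route","H3","H3","H5","H5","H4","H0","H2","H5","H4"]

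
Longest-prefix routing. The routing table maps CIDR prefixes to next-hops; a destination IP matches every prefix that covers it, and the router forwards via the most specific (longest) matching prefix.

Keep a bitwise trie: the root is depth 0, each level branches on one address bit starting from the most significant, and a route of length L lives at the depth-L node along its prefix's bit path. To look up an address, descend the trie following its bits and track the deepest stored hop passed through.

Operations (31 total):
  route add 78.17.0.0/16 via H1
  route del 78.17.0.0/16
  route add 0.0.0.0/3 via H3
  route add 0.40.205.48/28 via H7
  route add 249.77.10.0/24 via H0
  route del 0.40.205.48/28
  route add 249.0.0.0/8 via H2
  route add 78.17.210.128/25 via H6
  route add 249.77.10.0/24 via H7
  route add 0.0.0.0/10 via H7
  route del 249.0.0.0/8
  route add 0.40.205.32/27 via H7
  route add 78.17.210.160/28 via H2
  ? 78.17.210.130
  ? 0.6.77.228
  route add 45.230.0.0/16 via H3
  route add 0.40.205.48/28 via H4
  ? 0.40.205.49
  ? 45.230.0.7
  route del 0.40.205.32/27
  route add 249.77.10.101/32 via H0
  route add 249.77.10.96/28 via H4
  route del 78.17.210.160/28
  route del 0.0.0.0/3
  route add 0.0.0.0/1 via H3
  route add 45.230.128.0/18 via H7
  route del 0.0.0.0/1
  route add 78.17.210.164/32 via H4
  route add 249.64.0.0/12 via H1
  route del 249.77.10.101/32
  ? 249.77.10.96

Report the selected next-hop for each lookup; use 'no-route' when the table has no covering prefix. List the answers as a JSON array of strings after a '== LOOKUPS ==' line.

Process each operation:
  add 78.17.0.0/16 -> H1 at depth 16
  del 78.17.0.0/16 (clear depth 16)
  add 0.0.0.0/3 -> H3 at depth 3
  add 0.40.205.48/28 -> H7 at depth 28
  add 249.77.10.0/24 -> H0 at depth 24
  del 0.40.205.48/28 (clear depth 28)
  add 249.0.0.0/8 -> H2 at depth 8
  add 78.17.210.128/25 -> H6 at depth 25
  add 249.77.10.0/24 -> H7 at depth 24
  add 0.0.0.0/10 -> H7 at depth 10
  del 249.0.0.0/8 (clear depth 8)
  add 0.40.205.32/27 -> H7 at depth 27
  add 78.17.210.160/28 -> H2 at depth 28
  Q 78.17.210.130: descend 01001110000100011101001010 ; hops seen [H6] ; pick H6
  Q 0.6.77.228: descend 0000000000 ; hops seen [H3,H7] ; pick H7
  add 45.230.0.0/16 -> H3 at depth 16
  add 0.40.205.48/28 -> H4 at depth 28
  Q 0.40.205.49: descend 0000000000101000110011010011 ; hops seen [H3,H7,H7,H4] ; pick H4
  Q 45.230.0.7: descend 0010110111100110 ; hops seen [H3] ; pick H3
  del 0.40.205.32/27 (clear depth 27)
  add 249.77.10.101/32 -> H0 at depth 32
  add 249.77.10.96/28 -> H4 at depth 28
  del 78.17.210.160/28 (clear depth 28)
  del 0.0.0.0/3 (clear depth 3)
  add 0.0.0.0/1 -> H3 at depth 1
  add 45.230.128.0/18 -> H7 at depth 18
  del 0.0.0.0/1 (clear depth 1)
  add 78.17.210.164/32 -> H4 at depth 32
  add 249.64.0.0/12 -> H1 at depth 12
  del 249.77.10.101/32 (clear depth 32)
  Q 249.77.10.96: descend 11111001010011010000101001100 ; hops seen [H1,H7,H4] ; pick H4

== LOOKUPS ==
["H6","H7","H4","H3","H4"]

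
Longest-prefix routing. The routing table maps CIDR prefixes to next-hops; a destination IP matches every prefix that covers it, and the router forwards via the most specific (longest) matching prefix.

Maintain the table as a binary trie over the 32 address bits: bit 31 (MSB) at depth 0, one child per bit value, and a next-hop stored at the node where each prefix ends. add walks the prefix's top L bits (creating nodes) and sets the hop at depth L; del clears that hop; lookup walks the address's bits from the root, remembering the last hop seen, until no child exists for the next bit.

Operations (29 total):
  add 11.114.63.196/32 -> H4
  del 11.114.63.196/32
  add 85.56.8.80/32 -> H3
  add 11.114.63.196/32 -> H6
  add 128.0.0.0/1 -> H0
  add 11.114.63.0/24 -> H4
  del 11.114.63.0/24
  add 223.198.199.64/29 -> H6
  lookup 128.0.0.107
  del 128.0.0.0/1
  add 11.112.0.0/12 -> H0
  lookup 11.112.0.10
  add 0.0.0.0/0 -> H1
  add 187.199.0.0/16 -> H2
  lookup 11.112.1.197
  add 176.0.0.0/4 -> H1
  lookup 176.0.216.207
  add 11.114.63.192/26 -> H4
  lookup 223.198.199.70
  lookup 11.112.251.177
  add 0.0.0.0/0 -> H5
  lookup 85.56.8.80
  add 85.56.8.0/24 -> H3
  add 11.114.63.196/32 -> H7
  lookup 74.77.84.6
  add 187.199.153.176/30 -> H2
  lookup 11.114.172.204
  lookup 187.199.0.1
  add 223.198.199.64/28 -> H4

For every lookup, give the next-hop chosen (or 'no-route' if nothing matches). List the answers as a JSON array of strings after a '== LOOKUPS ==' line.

Apply in order:
  + 11.114.63.196/32 (H4) depth=32
  - 11.114.63.196/32 clear@32
  + 85.56.8.80/32 (H3) depth=32
  + 11.114.63.196/32 (H6) depth=32
  + 128.0.0.0/1 (H0) depth=1
  + 11.114.63.0/24 (H4) depth=24
  - 11.114.63.0/24 clear@24
  + 223.198.199.64/29 (H6) depth=29
  lookup 128.0.0.107: bits 1 walk d0:-→d1:H0 -> H0
  - 128.0.0.0/1 clear@1
  + 11.112.0.0/12 (H0) depth=12
  lookup 11.112.0.10: bits 00001011011100 walk d0:-→d1:-→d2:-→d3:-→d4:-→d5:-→d6:-→d7:-→d8:-→d9:-→d10:-→d11:-→d12:H0→d13:-→d14:- -> H0
  + 0.0.0.0/0 (H1) depth=0
  + 187.199.0.0/16 (H2) depth=16
  lookup 11.112.1.197: bits 00001011011100 walk d0:H1→d1:-→d2:-→d3:-→d4:-→d5:-→d6:-→d7:-→d8:-→d9:-→d10:-→d11:-→d12:H0→d13:-→d14:- -> H0
  + 176.0.0.0/4 (H1) depth=4
  lookup 176.0.216.207: bits 1011 walk d0:H1→d1:-→d2:-→d3:-→d4:H1 -> H1
  + 11.114.63.192/26 (H4) depth=26
  lookup 223.198.199.70: bits 11011111110001101100011101000 walk d0:H1→d1:-→d2:-→d3:-→d4:-→d5:-→d6:-→d7:-→d8:-→d9:-→d10:-→d11:-→d12:-→d13:-→d14:-→d15:-→d16:-→d17:-→d18:-→d19:-→d20:-→d21:-→d22:-→d23:-→d24:-→d25:-→d26:-→d27:-→d28:-→d29:H6 -> H6
  lookup 11.112.251.177: bits 00001011011100 walk d0:H1→d1:-→d2:-→d3:-→d4:-→d5:-→d6:-→d7:-→d8:-→d9:-→d10:-→d11:-→d12:H0→d13:-→d14:- -> H0
  + 0.0.0.0/0 (H5) depth=0
  lookup 85.56.8.80: bits 01010101001110000000100001010000 walk d0:H5→d1:-→d2:-→d3:-→d4:-→d5:-→d6:-→d7:-→d8:-→d9:-→d10:-→d11:-→d12:-→d13:-→d14:-→d15:-→d16:-→d17:-→d18:-→d19:-→d20:-→d21:-→d22:-→d23:-→d24:-→d25:-→d26:-→d27:-→d28:-→d29:-→d30:-→d31:-→d32:H3 -> H3
  + 85.56.8.0/24 (H3) depth=24
  + 11.114.63.196/32 (H7) depth=32
  lookup 74.77.84.6: bits 010 walk d0:H5→d1:-→d2:-→d3:- -> H5
  + 187.199.153.176/30 (H2) depth=30
  lookup 11.114.172.204: bits 0000101101110010 walk d0:H5→d1:-→d2:-→d3:-→d4:-→d5:-→d6:-→d7:-→d8:-→d9:-→d10:-→d11:-→d12:H0→d13:-→d14:-→d15:-→d16:- -> H0
  lookup 187.199.0.1: bits 1011101111000111 walk d0:H5→d1:-→d2:-→d3:-→d4:H1→d5:-→d6:-→d7:-→d8:-→d9:-→d10:-→d11:-→d12:-→d13:-→d14:-→d15:-→d16:H2 -> H2
  + 223.198.199.64/28 (H4) depth=28

== LOOKUPS ==
["H0","H0","H0","H1","H6","H0","H3","H5","H0","H2"]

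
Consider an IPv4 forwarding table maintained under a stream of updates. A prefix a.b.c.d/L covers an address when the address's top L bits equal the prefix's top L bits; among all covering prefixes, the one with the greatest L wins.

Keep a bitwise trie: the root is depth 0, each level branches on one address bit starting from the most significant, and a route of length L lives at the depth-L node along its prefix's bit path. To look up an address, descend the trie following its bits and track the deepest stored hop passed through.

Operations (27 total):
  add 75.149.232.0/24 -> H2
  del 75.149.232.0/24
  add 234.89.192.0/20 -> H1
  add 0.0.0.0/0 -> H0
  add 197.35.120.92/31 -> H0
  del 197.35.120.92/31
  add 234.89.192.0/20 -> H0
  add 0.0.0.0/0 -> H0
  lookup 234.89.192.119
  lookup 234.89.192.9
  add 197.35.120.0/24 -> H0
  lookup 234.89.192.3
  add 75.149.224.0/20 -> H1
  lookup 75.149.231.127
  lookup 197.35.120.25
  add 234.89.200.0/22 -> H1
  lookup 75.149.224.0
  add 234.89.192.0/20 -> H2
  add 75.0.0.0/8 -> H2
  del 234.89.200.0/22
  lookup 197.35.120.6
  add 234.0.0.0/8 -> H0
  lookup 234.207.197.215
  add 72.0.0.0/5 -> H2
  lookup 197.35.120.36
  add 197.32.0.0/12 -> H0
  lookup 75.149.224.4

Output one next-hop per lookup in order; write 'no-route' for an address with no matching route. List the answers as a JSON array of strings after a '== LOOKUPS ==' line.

Trace:
  add 75.149.232.0/24 -> H2 at depth 24
  del 75.149.232.0/24 (clear depth 24)
  add 234.89.192.0/20 -> H1 at depth 20
  add 0.0.0.0/0 -> H0 at depth 0
  add 197.35.120.92/31 -> H0 at depth 31
  del 197.35.120.92/31 (clear depth 31)
  add 234.89.192.0/20 -> H0 at depth 20
  add 0.0.0.0/0 -> H0 at depth 0
  ? 234.89.192.119  path d0:H0→d1:-→d2:-→d3:-→d4:-→d5:-→d6:-→d7:-→d8:-→d9:-→d10:-→d11:-→d12:-→d13:-→d14:-→d15:-→d16:-→d17:-→d18:-→d19:-→d20:H0  best=H0
  ? 234.89.192.9  path d0:H0→d1:-→d2:-→d3:-→d4:-→d5:-→d6:-→d7:-→d8:-→d9:-→d10:-→d11:-→d12:-→d13:-→d14:-→d15:-→d16:-→d17:-→d18:-→d19:-→d20:H0  best=H0
  add 197.35.120.0/24 -> H0 at depth 24
  ? 234.89.192.3  path d0:H0→d1:-→d2:-→d3:-→d4:-→d5:-→d6:-→d7:-→d8:-→d9:-→d10:-→d11:-→d12:-→d13:-→d14:-→d15:-→d16:-→d17:-→d18:-→d19:-→d20:H0  best=H0
  add 75.149.224.0/20 -> H1 at depth 20
  ? 75.149.231.127  path d0:H0→d1:-→d2:-→d3:-→d4:-→d5:-→d6:-→d7:-→d8:-→d9:-→d10:-→d11:-→d12:-→d13:-→d14:-→d15:-→d16:-→d17:-→d18:-→d19:-→d20:H1  best=H1
  ? 197.35.120.25  path d0:H0→d1:-→d2:-→d3:-→d4:-→d5:-→d6:-→d7:-→d8:-→d9:-→d10:-→d11:-→d12:-→d13:-→d14:-→d15:-→d16:-→d17:-→d18:-→d19:-→d20:-→d21:-→d22:-→d23:-→d24:H0→d25:-  best=H0
  add 234.89.200.0/22 -> H1 at depth 22
  ? 75.149.224.0  path d0:H0→d1:-→d2:-→d3:-→d4:-→d5:-→d6:-→d7:-→d8:-→d9:-→d10:-→d11:-→d12:-→d13:-→d14:-→d15:-→d16:-→d17:-→d18:-→d19:-→d20:H1  best=H1
  add 234.89.192.0/20 -> H2 at depth 20
  add 75.0.0.0/8 -> H2 at depth 8
  del 234.89.200.0/22 (clear depth 22)
  ? 197.35.120.6  path d0:H0→d1:-→d2:-→d3:-→d4:-→d5:-→d6:-→d7:-→d8:-→d9:-→d10:-→d11:-→d12:-→d13:-→d14:-→d15:-→d16:-→d17:-→d18:-→d19:-→d20:-→d21:-→d22:-→d23:-→d24:H0→d25:-  best=H0
  add 234.0.0.0/8 -> H0 at depth 8
  ? 234.207.197.215  path d0:H0→d1:-→d2:-→d3:-→d4:-→d5:-→d6:-→d7:-→d8:H0  best=H0
  add 72.0.0.0/5 -> H2 at depth 5
  ? 197.35.120.36  path d0:H0→d1:-→d2:-→d3:-→d4:-→d5:-→d6:-→d7:-→d8:-→d9:-→d10:-→d11:-→d12:-→d13:-→d14:-→d15:-→d16:-→d17:-→d18:-→d19:-→d20:-→d21:-→d22:-→d23:-→d24:H0→d25:-  best=H0
  add 197.32.0.0/12 -> H0 at depth 12
  ? 75.149.224.4  path d0:H0→d1:-→d2:-→d3:-→d4:-→d5:H2→d6:-→d7:-→d8:H2→d9:-→d10:-→d11:-→d12:-→d13:-→d14:-→d15:-→d16:-→d17:-→d18:-→d19:-→d20:H1  best=H1

== LOOKUPS ==
["H0","H0","H0","H1","H0","H1","H0","H0","H0","H1"]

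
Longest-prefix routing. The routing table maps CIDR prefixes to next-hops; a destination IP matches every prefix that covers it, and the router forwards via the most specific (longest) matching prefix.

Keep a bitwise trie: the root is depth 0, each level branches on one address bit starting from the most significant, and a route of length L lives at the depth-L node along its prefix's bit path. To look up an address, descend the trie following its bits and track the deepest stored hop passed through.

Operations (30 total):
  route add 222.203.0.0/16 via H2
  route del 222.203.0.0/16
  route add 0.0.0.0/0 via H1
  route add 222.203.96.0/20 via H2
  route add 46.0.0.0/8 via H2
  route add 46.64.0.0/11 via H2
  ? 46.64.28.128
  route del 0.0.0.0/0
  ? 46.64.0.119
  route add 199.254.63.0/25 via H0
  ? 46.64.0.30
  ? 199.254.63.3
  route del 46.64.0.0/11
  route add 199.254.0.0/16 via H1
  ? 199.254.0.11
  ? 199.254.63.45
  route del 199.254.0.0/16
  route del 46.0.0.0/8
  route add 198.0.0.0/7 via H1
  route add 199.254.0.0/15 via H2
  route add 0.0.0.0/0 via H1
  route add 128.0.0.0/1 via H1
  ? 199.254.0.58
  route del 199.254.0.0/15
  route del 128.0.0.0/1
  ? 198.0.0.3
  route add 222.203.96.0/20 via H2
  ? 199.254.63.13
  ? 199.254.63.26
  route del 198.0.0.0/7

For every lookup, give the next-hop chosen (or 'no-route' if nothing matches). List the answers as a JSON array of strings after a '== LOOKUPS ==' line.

Apply in order:
  add 222.203.0.0/16 -> H2 at depth 16
  del 222.203.0.0/16 (clear depth 16)
  add 0.0.0.0/0 -> H1 at depth 0
  add 222.203.96.0/20 -> H2 at depth 20
  add 46.0.0.0/8 -> H2 at depth 8
  add 46.64.0.0/11 -> H2 at depth 11
  ? 46.64.28.128  path d0:H1→d1:-→d2:-→d3:-→d4:-→d5:-→d6:-→d7:-→d8:H2→d9:-→d10:-→d11:H2  best=H2
  del 0.0.0.0/0 (clear depth 0)
  ? 46.64.0.119  path d0:-→d1:-→d2:-→d3:-→d4:-→d5:-→d6:-→d7:-→d8:H2→d9:-→d10:-→d11:H2  best=H2
  add 199.254.63.0/25 -> H0 at depth 25
  ? 46.64.0.30  path d0:-→d1:-→d2:-→d3:-→d4:-→d5:-→d6:-→d7:-→d8:H2→d9:-→d10:-→d11:H2  best=H2
  ? 199.254.63.3  path d0:-→d1:-→d2:-→d3:-→d4:-→d5:-→d6:-→d7:-→d8:-→d9:-→d10:-→d11:-→d12:-→d13:-→d14:-→d15:-→d16:-→d17:-→d18:-→d19:-→d20:-→d21:-→d22:-→d23:-→d24:-→d25:H0  best=H0
  del 46.64.0.0/11 (clear depth 11)
  add 199.254.0.0/16 -> H1 at depth 16
  ? 199.254.0.11  path d0:-→d1:-→d2:-→d3:-→d4:-→d5:-→d6:-→d7:-→d8:-→d9:-→d10:-→d11:-→d12:-→d13:-→d14:-→d15:-→d16:H1→d17:-→d18:-  best=H1
  ? 199.254.63.45  path d0:-→d1:-→d2:-→d3:-→d4:-→d5:-→d6:-→d7:-→d8:-→d9:-→d10:-→d11:-→d12:-→d13:-→d14:-→d15:-→d16:H1→d17:-→d18:-→d19:-→d20:-→d21:-→d22:-→d23:-→d24:-→d25:H0  best=H0
  del 199.254.0.0/16 (clear depth 16)
  del 46.0.0.0/8 (clear depth 8)
  add 198.0.0.0/7 -> H1 at depth 7
  add 199.254.0.0/15 -> H2 at depth 15
  add 0.0.0.0/0 -> H1 at depth 0
  add 128.0.0.0/1 -> H1 at depth 1
  ? 199.254.0.58  path d0:H1→d1:H1→d2:-→d3:-→d4:-→d5:-→d6:-→d7:H1→d8:-→d9:-→d10:-→d11:-→d12:-→d13:-→d14:-→d15:H2→d16:-→d17:-→d18:-  best=H2
  del 199.254.0.0/15 (clear depth 15)
  del 128.0.0.0/1 (clear depth 1)
  ? 198.0.0.3  path d0:H1→d1:-→d2:-→d3:-→d4:-→d5:-→d6:-→d7:H1  best=H1
  add 222.203.96.0/20 -> H2 at depth 20
  ? 199.254.63.13  path d0:H1→d1:-→d2:-→d3:-→d4:-→d5:-→d6:-→d7:H1→d8:-→d9:-→d10:-→d11:-→d12:-→d13:-→d14:-→d15:-→d16:-→d17:-→d18:-→d19:-→d20:-→d21:-→d22:-→d23:-→d24:-→d25:H0  best=H0
  ? 199.254.63.26  path d0:H1→d1:-→d2:-→d3:-→d4:-→d5:-→d6:-→d7:H1→d8:-→d9:-→d10:-→d11:-→d12:-→d13:-→d14:-→d15:-→d16:-→d17:-→d18:-→d19:-→d20:-→d21:-→d22:-→d23:-→d24:-→d25:H0  best=H0
  del 198.0.0.0/7 (clear depth 7)

== LOOKUPS ==
["H2","H2","H2","H0","H1","H0","H2","H1","H0","H0"]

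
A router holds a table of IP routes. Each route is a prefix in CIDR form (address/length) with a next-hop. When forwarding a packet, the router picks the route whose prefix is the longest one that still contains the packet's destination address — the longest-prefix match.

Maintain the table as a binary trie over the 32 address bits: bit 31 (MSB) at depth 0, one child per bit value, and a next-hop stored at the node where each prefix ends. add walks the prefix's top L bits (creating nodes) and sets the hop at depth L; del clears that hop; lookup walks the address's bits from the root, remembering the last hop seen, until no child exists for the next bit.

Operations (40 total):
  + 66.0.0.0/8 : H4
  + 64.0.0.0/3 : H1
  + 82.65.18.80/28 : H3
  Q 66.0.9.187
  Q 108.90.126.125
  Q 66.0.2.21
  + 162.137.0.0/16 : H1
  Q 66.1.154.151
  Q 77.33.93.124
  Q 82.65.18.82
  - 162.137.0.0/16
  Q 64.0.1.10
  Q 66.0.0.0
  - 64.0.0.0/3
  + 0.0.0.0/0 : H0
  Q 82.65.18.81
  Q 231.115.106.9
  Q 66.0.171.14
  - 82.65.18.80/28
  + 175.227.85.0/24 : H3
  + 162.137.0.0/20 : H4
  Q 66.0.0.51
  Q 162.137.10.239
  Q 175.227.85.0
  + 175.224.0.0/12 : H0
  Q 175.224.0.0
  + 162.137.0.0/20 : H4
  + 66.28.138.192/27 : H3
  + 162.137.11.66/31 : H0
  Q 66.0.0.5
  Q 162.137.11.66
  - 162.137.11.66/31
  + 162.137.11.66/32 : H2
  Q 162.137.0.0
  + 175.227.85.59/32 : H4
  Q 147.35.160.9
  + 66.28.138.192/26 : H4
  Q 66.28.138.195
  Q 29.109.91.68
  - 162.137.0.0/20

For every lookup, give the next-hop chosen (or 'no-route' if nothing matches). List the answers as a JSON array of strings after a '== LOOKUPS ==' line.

Apply in order:
  + 66.0.0.0/8 (H4) depth=8
  + 64.0.0.0/3 (H1) depth=3
  + 82.65.18.80/28 (H3) depth=28
  Q 66.0.9.187: descend 01000010 ; hops seen [H1,H4] ; pick H4
  Q 108.90.126.125: descend 01 ; hops seen [∅] ; pick no-route
  Q 66.0.2.21: descend 01000010 ; hops seen [H1,H4] ; pick H4
  + 162.137.0.0/16 (H1) depth=16
  Q 66.1.154.151: descend 01000010 ; hops seen [H1,H4] ; pick H4
  Q 77.33.93.124: descend 0100 ; hops seen [H1] ; pick H1
  Q 82.65.18.82: descend 0101001001000001000100100101 ; hops seen [H1,H3] ; pick H3
  - 162.137.0.0/16 clear@16
  Q 64.0.1.10: descend 010000 ; hops seen [H1] ; pick H1
  Q 66.0.0.0: descend 01000010 ; hops seen [H1,H4] ; pick H4
  - 64.0.0.0/3 clear@3
  + 0.0.0.0/0 (H0) depth=0
  Q 82.65.18.81: descend 0101001001000001000100100101 ; hops seen [H0,H3] ; pick H3
  Q 231.115.106.9: descend 1 ; hops seen [H0] ; pick H0
  Q 66.0.171.14: descend 01000010 ; hops seen [H0,H4] ; pick H4
  - 82.65.18.80/28 clear@28
  + 175.227.85.0/24 (H3) depth=24
  + 162.137.0.0/20 (H4) depth=20
  Q 66.0.0.51: descend 01000010 ; hops seen [H0,H4] ; pick H4
  Q 162.137.10.239: descend 10100010100010010000 ; hops seen [H0,H4] ; pick H4
  Q 175.227.85.0: descend 101011111110001101010101 ; hops seen [H0,H3] ; pick H3
  + 175.224.0.0/12 (H0) depth=12
  Q 175.224.0.0: descend 10101111111000 ; hops seen [H0,H0] ; pick H0
  + 162.137.0.0/20 (H4) depth=20
  + 66.28.138.192/27 (H3) depth=27
  + 162.137.11.66/31 (H0) depth=31
  Q 66.0.0.5: descend 01000010000 ; hops seen [H0,H4] ; pick H4
  Q 162.137.11.66: descend 1010001010001001000010110100001 ; hops seen [H0,H4,H0] ; pick H0
  - 162.137.11.66/31 clear@31
  + 162.137.11.66/32 (H2) depth=32
  Q 162.137.0.0: descend 10100010100010010000 ; hops seen [H0,H4] ; pick H4
  + 175.227.85.59/32 (H4) depth=32
  Q 147.35.160.9: descend 10 ; hops seen [H0] ; pick H0
  + 66.28.138.192/26 (H4) depth=26
  Q 66.28.138.195: descend 010000100001110010001010110 ; hops seen [H0,H4,H4,H3] ; pick H3
  Q 29.109.91.68: descend 0 ; hops seen [H0] ; pick H0
  - 162.137.0.0/20 clear@20

== LOOKUPS ==
["H4","no-route","H4","H4","H1","H3","H1","H4","H3","H0","H4","H4","H4","H3","H0","H4","H0","H4","H0","H3","H0"]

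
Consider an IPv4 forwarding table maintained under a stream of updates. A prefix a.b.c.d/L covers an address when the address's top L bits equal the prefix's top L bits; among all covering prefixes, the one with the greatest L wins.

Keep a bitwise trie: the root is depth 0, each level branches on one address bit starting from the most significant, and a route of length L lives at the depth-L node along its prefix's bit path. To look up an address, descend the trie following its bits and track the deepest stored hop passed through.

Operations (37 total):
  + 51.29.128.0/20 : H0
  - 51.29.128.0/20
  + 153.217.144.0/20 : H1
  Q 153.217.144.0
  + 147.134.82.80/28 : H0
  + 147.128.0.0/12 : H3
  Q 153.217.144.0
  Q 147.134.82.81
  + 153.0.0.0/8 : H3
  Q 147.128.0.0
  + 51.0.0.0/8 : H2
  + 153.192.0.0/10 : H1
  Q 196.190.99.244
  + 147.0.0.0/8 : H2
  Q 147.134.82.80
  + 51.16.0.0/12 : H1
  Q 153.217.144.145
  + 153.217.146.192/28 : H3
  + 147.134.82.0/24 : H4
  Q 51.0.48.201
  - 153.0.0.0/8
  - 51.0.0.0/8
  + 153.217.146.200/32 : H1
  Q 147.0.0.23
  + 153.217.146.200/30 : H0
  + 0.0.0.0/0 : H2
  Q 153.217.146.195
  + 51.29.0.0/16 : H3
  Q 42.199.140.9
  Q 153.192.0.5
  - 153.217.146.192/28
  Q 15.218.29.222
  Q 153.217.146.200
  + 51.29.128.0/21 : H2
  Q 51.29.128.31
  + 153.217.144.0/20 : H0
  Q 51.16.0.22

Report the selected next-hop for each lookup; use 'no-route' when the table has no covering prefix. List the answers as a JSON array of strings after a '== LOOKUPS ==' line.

Process each operation:
  + 51.29.128.0/20 (H0) depth=20
  del 51.29.128.0/20 (clear depth 20)
  + 153.217.144.0/20 (H1) depth=20
  ? 153.217.144.0  path d0:-→d1:-→d2:-→d3:-→d4:-→d5:-→d6:-→d7:-→d8:-→d9:-→d10:-→d11:-→d12:-→d13:-→d14:-→d15:-→d16:-→d17:-→d18:-→d19:-→d20:H1  best=H1
  + 147.134.82.80/28 (H0) depth=28
  + 147.128.0.0/12 (H3) depth=12
  ? 153.217.144.0  path d0:-→d1:-→d2:-→d3:-→d4:-→d5:-→d6:-→d7:-→d8:-→d9:-→d10:-→d11:-→d12:-→d13:-→d14:-→d15:-→d16:-→d17:-→d18:-→d19:-→d20:H1  best=H1
  ? 147.134.82.81  path d0:-→d1:-→d2:-→d3:-→d4:-→d5:-→d6:-→d7:-→d8:-→d9:-→d10:-→d11:-→d12:H3→d13:-→d14:-→d15:-→d16:-→d17:-→d18:-→d19:-→d20:-→d21:-→d22:-→d23:-→d24:-→d25:-→d26:-→d27:-→d28:H0  best=H0
  + 153.0.0.0/8 (H3) depth=8
  ? 147.128.0.0  path d0:-→d1:-→d2:-→d3:-→d4:-→d5:-→d6:-→d7:-→d8:-→d9:-→d10:-→d11:-→d12:H3→d13:-  best=H3
  + 51.0.0.0/8 (H2) depth=8
  + 153.192.0.0/10 (H1) depth=10
  ? 196.190.99.244  path d0:-→d1:-  best=no-route
  + 147.0.0.0/8 (H2) depth=8
  ? 147.134.82.80  path d0:-→d1:-→d2:-→d3:-→d4:-→d5:-→d6:-→d7:-→d8:H2→d9:-→d10:-→d11:-→d12:H3→d13:-→d14:-→d15:-→d16:-→d17:-→d18:-→d19:-→d20:-→d21:-→d22:-→d23:-→d24:-→d25:-→d26:-→d27:-→d28:H0  best=H0
  + 51.16.0.0/12 (H1) depth=12
  ? 153.217.144.145  path d0:-→d1:-→d2:-→d3:-→d4:-→d5:-→d6:-→d7:-→d8:H3→d9:-→d10:H1→d11:-→d12:-→d13:-→d14:-→d15:-→d16:-→d17:-→d18:-→d19:-→d20:H1  best=H1
  + 153.217.146.192/28 (H3) depth=28
  + 147.134.82.0/24 (H4) depth=24
  ? 51.0.48.201  path d0:-→d1:-→d2:-→d3:-→d4:-→d5:-→d6:-→d7:-→d8:H2→d9:-→d10:-→d11:-  best=H2
  del 153.0.0.0/8 (clear depth 8)
  del 51.0.0.0/8 (clear depth 8)
  + 153.217.146.200/32 (H1) depth=32
  ? 147.0.0.23  path d0:-→d1:-→d2:-→d3:-→d4:-→d5:-→d6:-→d7:-→d8:H2  best=H2
  + 153.217.146.200/30 (H0) depth=30
  + 0.0.0.0/0 (H2) depth=0
  ? 153.217.146.195  path d0:H2→d1:-→d2:-→d3:-→d4:-→d5:-→d6:-→d7:-→d8:-→d9:-→d10:H1→d11:-→d12:-→d13:-→d14:-→d15:-→d16:-→d17:-→d18:-→d19:-→d20:H1→d21:-→d22:-→d23:-→d24:-→d25:-→d26:-→d27:-→d28:H3  best=H3
  + 51.29.0.0/16 (H3) depth=16
  ? 42.199.140.9  path d0:H2→d1:-→d2:-→d3:-  best=H2
  ? 153.192.0.5  path d0:H2→d1:-→d2:-→d3:-→d4:-→d5:-→d6:-→d7:-→d8:-→d9:-→d10:H1→d11:-  best=H1
  del 153.217.146.192/28 (clear depth 28)
  ? 15.218.29.222  path d0:H2→d1:-→d2:-  best=H2
  ? 153.217.146.200  path d0:H2→d1:-→d2:-→d3:-→d4:-→d5:-→d6:-→d7:-→d8:-→d9:-→d10:H1→d11:-→d12:-→d13:-→d14:-→d15:-→d16:-→d17:-→d18:-→d19:-→d20:H1→d21:-→d22:-→d23:-→d24:-→d25:-→d26:-→d27:-→d28:-→d29:-→d30:H0→d31:-→d32:H1  best=H1
  + 51.29.128.0/21 (H2) depth=21
  ? 51.29.128.31  path d0:H2→d1:-→d2:-→d3:-→d4:-→d5:-→d6:-→d7:-→d8:-→d9:-→d10:-→d11:-→d12:H1→d13:-→d14:-→d15:-→d16:H3→d17:-→d18:-→d19:-→d20:-→d21:H2  best=H2
  + 153.217.144.0/20 (H0) depth=20
  ? 51.16.0.22  path d0:H2→d1:-→d2:-→d3:-→d4:-→d5:-→d6:-→d7:-→d8:-→d9:-→d10:-→d11:-→d12:H1  best=H1

== LOOKUPS ==
["H1","H1","H0","H3","no-route","H0","H1","H2","H2","H3","H2","H1","H2","H1","H2","H1"]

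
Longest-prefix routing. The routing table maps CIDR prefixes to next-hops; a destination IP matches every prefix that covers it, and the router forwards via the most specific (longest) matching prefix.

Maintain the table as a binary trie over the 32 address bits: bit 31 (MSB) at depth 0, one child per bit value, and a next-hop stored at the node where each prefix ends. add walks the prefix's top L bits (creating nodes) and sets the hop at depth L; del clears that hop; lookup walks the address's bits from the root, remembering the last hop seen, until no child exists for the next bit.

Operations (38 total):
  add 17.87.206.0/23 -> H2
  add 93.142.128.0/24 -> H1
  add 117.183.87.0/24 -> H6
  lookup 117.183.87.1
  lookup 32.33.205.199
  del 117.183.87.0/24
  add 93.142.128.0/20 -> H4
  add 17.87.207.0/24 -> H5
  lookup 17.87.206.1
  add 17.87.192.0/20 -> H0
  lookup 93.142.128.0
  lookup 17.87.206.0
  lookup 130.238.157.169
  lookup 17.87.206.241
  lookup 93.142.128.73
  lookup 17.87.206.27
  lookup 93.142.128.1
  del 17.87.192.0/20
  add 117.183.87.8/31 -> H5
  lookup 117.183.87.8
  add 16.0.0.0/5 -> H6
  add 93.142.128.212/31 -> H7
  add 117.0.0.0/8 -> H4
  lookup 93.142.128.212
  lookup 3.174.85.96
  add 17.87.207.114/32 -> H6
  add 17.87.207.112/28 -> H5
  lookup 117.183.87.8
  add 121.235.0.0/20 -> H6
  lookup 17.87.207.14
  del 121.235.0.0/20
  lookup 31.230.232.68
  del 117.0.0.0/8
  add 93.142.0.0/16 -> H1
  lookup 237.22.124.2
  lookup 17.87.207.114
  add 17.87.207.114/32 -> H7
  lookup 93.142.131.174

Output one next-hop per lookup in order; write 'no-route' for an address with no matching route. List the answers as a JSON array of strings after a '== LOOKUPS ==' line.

Apply in order:
  + 17.87.206.0/23 (H2) depth=23
  + 93.142.128.0/24 (H1) depth=24
  + 117.183.87.0/24 (H6) depth=24
  lookup 117.183.87.1: bits 011101011011011101010111 walk d0:-→d1:-→d2:-→d3:-→d4:-→d5:-→d6:-→d7:-→d8:-→d9:-→d10:-→d11:-→d12:-→d13:-→d14:-→d15:-→d16:-→d17:-→d18:-→d19:-→d20:-→d21:-→d22:-→d23:-→d24:H6 -> H6
  lookup 32.33.205.199: bits 00 walk d0:-→d1:-→d2:- -> no-route
  - 117.183.87.0/24 clear@24
  + 93.142.128.0/20 (H4) depth=20
  + 17.87.207.0/24 (H5) depth=24
  lookup 17.87.206.1: bits 00010001010101111100111 walk d0:-→d1:-→d2:-→d3:-→d4:-→d5:-→d6:-→d7:-→d8:-→d9:-→d10:-→d11:-→d12:-→d13:-→d14:-→d15:-→d16:-→d17:-→d18:-→d19:-→d20:-→d21:-→d22:-→d23:H2 -> H2
  + 17.87.192.0/20 (H0) depth=20
  lookup 93.142.128.0: bits 010111011000111010000000 walk d0:-→d1:-→d2:-→d3:-→d4:-→d5:-→d6:-→d7:-→d8:-→d9:-→d10:-→d11:-→d12:-→d13:-→d14:-→d15:-→d16:-→d17:-→d18:-→d19:-→d20:H4→d21:-→d22:-→d23:-→d24:H1 -> H1
  lookup 17.87.206.0: bits 00010001010101111100111 walk d0:-→d1:-→d2:-→d3:-→d4:-→d5:-→d6:-→d7:-→d8:-→d9:-→d10:-→d11:-→d12:-→d13:-→d14:-→d15:-→d16:-→d17:-→d18:-→d19:-→d20:H0→d21:-→d22:-→d23:H2 -> H2
  lookup 130.238.157.169: bits ε walk d0:- -> no-route
  lookup 17.87.206.241: bits 00010001010101111100111 walk d0:-→d1:-→d2:-→d3:-→d4:-→d5:-→d6:-→d7:-→d8:-→d9:-→d10:-→d11:-→d12:-→d13:-→d14:-→d15:-→d16:-→d17:-→d18:-→d19:-→d20:H0→d21:-→d22:-→d23:H2 -> H2
  lookup 93.142.128.73: bits 010111011000111010000000 walk d0:-→d1:-→d2:-→d3:-→d4:-→d5:-→d6:-→d7:-→d8:-→d9:-→d10:-→d11:-→d12:-→d13:-→d14:-→d15:-→d16:-→d17:-→d18:-→d19:-→d20:H4→d21:-→d22:-→d23:-→d24:H1 -> H1
  lookup 17.87.206.27: bits 00010001010101111100111 walk d0:-→d1:-→d2:-→d3:-→d4:-→d5:-→d6:-→d7:-→d8:-→d9:-→d10:-→d11:-→d12:-→d13:-→d14:-→d15:-→d16:-→d17:-→d18:-→d19:-→d20:H0→d21:-→d22:-→d23:H2 -> H2
  lookup 93.142.128.1: bits 010111011000111010000000 walk d0:-→d1:-→d2:-→d3:-→d4:-→d5:-→d6:-→d7:-→d8:-→d9:-→d10:-→d11:-→d12:-→d13:-→d14:-→d15:-→d16:-→d17:-→d18:-→d19:-→d20:H4→d21:-→d22:-→d23:-→d24:H1 -> H1
  - 17.87.192.0/20 clear@20
  + 117.183.87.8/31 (H5) depth=31
  lookup 117.183.87.8: bits 0111010110110111010101110000100 walk d0:-→d1:-→d2:-→d3:-→d4:-→d5:-→d6:-→d7:-→d8:-→d9:-→d10:-→d11:-→d12:-→d13:-→d14:-→d15:-→d16:-→d17:-→d18:-→d19:-→d20:-→d21:-→d22:-→d23:-→d24:-→d25:-→d26:-→d27:-→d28:-→d29:-→d30:-→d31:H5 -> H5
  + 16.0.0.0/5 (H6) depth=5
  + 93.142.128.212/31 (H7) depth=31
  + 117.0.0.0/8 (H4) depth=8
  lookup 93.142.128.212: bits 0101110110001110100000001101010 walk d0:-→d1:-→d2:-→d3:-→d4:-→d5:-→d6:-→d7:-→d8:-→d9:-→d10:-→d11:-→d12:-→d13:-→d14:-→d15:-→d16:-→d17:-→d18:-→d19:-→d20:H4→d21:-→d22:-→d23:-→d24:H1→d25:-→d26:-→d27:-→d28:-→d29:-→d30:-→d31:H7 -> H7
  lookup 3.174.85.96: bits 000 walk d0:-→d1:-→d2:-→d3:- -> no-route
  + 17.87.207.114/32 (H6) depth=32
  + 17.87.207.112/28 (H5) depth=28
  lookup 117.183.87.8: bits 0111010110110111010101110000100 walk d0:-→d1:-→d2:-→d3:-→d4:-→d5:-→d6:-→d7:-→d8:H4→d9:-→d10:-→d11:-→d12:-→d13:-→d14:-→d15:-→d16:-→d17:-→d18:-→d19:-→d20:-→d21:-→d22:-→d23:-→d24:-→d25:-→d26:-→d27:-→d28:-→d29:-→d30:-→d31:H5 -> H5
  + 121.235.0.0/20 (H6) depth=20
  lookup 17.87.207.14: bits 0001000101010111110011110 walk d0:-→d1:-→d2:-→d3:-→d4:-→d5:H6→d6:-→d7:-→d8:-→d9:-→d10:-→d11:-→d12:-→d13:-→d14:-→d15:-→d16:-→d17:-→d18:-→d19:-→d20:-→d21:-→d22:-→d23:H2→d24:H5→d25:- -> H5
  - 121.235.0.0/20 clear@20
  lookup 31.230.232.68: bits 0001 walk d0:-→d1:-→d2:-→d3:-→d4:- -> no-route
  - 117.0.0.0/8 clear@8
  + 93.142.0.0/16 (H1) depth=16
  lookup 237.22.124.2: bits ε walk d0:- -> no-route
  lookup 17.87.207.114: bits 00010001010101111100111101110010 walk d0:-→d1:-→d2:-→d3:-→d4:-→d5:H6→d6:-→d7:-→d8:-→d9:-→d10:-→d11:-→d12:-→d13:-→d14:-→d15:-→d16:-→d17:-→d18:-→d19:-→d20:-→d21:-→d22:-→d23:H2→d24:H5→d25:-→d26:-→d27:-→d28:H5→d29:-→d30:-→d31:-→d32:H6 -> H6
  + 17.87.207.114/32 (H7) depth=32
  lookup 93.142.131.174: bits 0101110110001110100000 walk d0:-→d1:-→d2:-→d3:-→d4:-→d5:-→d6:-→d7:-→d8:-→d9:-→d10:-→d11:-→d12:-→d13:-→d14:-→d15:-→d16:H1→d17:-→d18:-→d19:-→d20:H4→d21:-→d22:- -> H4

== LOOKUPS ==
["H6","no-route","H2","H1","H2","no-route","H2","H1","H2","H1","H5","H7","no-route","H5","H5","no-route","no-route","H6","H4"]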